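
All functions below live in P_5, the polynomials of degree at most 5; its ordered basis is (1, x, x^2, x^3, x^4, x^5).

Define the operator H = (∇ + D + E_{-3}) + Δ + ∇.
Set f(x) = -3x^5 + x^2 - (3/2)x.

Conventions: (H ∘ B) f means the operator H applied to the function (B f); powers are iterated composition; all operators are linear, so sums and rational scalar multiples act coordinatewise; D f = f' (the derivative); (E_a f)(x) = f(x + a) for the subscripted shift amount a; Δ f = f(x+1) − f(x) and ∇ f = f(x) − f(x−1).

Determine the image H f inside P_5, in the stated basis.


∇ f = -15x^4 + 30x^3 - 30x^2 + 17x - 11/2
D f = -15x^4 + 2x - 3/2
E_{-3} f = -3x^5 + 45x^4 - 270x^3 + 811x^2 - (2445/2)x + 1485/2
(∇ + D + E_{-3}) f = -3x^5 + 15x^4 - 240x^3 + 781x^2 - (2407/2)x + 1471/2
Δ f = -15x^4 - 30x^3 - 30x^2 - 13x - 7/2
∇ f = -15x^4 + 30x^3 - 30x^2 + 17x - 11/2
((∇ + D + E_{-3}) + Δ + ∇) f = -3x^5 - 15x^4 - 240x^3 + 721x^2 - (2399/2)x + 1453/2

the result is g(x) = -3x^5 - 15x^4 - 240x^3 + 721x^2 - (2399/2)x + 1453/2


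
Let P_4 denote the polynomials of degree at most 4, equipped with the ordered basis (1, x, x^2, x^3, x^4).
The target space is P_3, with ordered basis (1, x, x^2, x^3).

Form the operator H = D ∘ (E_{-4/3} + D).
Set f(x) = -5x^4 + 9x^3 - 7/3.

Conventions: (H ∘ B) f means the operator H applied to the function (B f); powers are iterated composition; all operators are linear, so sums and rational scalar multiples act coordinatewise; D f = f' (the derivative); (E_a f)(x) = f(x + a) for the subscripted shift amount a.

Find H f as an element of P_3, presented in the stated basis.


the image equals g(x) = -20x^3 + 47x^2 - (374/3)x + 2576/27

E_{-4/3} f = -5x^4 + (107/3)x^3 - (268/3)x^2 + (2576/27)x - 3197/81
D f = -20x^3 + 27x^2
(E_{-4/3} + D) f = -5x^4 + (47/3)x^3 - (187/3)x^2 + (2576/27)x - 3197/81
D (E_{-4/3} + D) f = -20x^3 + 47x^2 - (374/3)x + 2576/27


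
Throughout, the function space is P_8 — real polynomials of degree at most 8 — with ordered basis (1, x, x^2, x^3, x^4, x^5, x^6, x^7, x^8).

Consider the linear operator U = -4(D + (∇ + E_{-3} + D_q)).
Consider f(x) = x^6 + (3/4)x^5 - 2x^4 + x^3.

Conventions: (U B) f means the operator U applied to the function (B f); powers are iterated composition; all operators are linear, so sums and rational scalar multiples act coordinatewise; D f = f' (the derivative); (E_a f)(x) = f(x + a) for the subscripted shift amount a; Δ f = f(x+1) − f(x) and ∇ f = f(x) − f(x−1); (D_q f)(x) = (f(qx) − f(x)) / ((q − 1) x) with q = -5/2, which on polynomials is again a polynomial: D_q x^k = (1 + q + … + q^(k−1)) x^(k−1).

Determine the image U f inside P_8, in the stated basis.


the result is g(x) = -4x^6 + (2391/8)x^5 - (8665/16)x^4 + 1717x^3 - 3643x^2 + 3680x - 1442

D f = 6x^5 + (15/4)x^4 - 8x^3 + 3x^2
∇ f = 6x^5 - (45/4)x^4 + (9/2)x^3 + (15/2)x^2 - (35/4)x + 11/4
E_{-3} f = x^6 - (69/4)x^5 + (487/4)x^4 - (895/2)x^3 + (1791/2)x^2 - (3645/4)x + 1431/4
D_q f = -(2223/32)x^5 + (1353/64)x^4 + (87/4)x^3 + (19/4)x^2
(∇ + E_{-3} + D_q) f = x^6 - (2583/32)x^5 + (8425/64)x^4 - (1685/4)x^3 + (3631/4)x^2 - 920x + 721/2
(D + (∇ + E_{-3} + D_q)) f = x^6 - (2391/32)x^5 + (8665/64)x^4 - (1717/4)x^3 + (3643/4)x^2 - 920x + 721/2
(-4(D + (∇ + E_{-3} + D_q))) f = -4x^6 + (2391/8)x^5 - (8665/16)x^4 + 1717x^3 - 3643x^2 + 3680x - 1442


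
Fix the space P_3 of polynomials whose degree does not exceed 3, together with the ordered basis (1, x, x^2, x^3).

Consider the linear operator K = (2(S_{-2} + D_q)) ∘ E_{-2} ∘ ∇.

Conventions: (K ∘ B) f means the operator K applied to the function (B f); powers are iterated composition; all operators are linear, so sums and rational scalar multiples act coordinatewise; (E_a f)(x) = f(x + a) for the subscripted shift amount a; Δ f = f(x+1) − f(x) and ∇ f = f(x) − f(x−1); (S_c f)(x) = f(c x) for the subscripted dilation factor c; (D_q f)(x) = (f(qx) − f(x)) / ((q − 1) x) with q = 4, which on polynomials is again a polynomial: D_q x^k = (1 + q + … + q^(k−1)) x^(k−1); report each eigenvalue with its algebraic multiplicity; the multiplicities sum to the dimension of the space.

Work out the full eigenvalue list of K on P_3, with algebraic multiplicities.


image of 1: 0
image of x: 2
image of x^2: -8x - 6
image of x^3: 24x^2 + 90x + 8
the matrix is upper triangular; its diagonal is (0, 0, 0, 0)
for a triangular matrix the eigenvalues are the diagonal entries, with algebraic multiplicity their repetition count

λ = 0 (multiplicity 4)


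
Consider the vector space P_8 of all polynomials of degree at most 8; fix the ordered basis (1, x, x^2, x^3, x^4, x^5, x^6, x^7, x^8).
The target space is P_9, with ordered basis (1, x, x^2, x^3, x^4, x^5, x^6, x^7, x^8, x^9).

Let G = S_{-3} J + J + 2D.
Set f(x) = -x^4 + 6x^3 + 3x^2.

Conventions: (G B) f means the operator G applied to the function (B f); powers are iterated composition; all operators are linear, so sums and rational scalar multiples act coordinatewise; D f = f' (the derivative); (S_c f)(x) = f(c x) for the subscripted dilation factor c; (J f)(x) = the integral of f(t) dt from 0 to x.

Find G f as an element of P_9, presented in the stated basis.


the result is g(x) = (242/5)x^5 + 123x^4 - 34x^3 + 36x^2 + 12x

J f = -(1/5)x^5 + (3/2)x^4 + x^3
S_{-3} J f = (243/5)x^5 + (243/2)x^4 - 27x^3
J f = -(1/5)x^5 + (3/2)x^4 + x^3
D f = -4x^3 + 18x^2 + 6x
(2D) f = -8x^3 + 36x^2 + 12x
(S_{-3} J + J + 2D) f = (242/5)x^5 + 123x^4 - 34x^3 + 36x^2 + 12x


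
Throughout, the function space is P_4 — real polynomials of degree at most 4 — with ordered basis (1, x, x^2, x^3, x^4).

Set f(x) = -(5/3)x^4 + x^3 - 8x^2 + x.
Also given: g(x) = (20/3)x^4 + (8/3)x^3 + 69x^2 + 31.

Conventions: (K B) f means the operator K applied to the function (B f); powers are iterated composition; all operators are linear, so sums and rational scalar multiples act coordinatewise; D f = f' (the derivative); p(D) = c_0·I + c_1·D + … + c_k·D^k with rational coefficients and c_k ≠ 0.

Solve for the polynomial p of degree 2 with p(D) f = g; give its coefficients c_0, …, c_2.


D^0 f = -(5/3)x^4 + x^3 - 8x^2 + x
D^1 f = -(20/3)x^3 + 3x^2 - 16x + 1
D^2 f = -20x^2 + 6x - 16
matching coefficients of g against c_0 f + c_1 Df + … from the top degree down determines the c_i
solution: c_0 = -4, c_1 = -1, c_2 = -2

p(D) = -4·I − D − 2·D^2, i.e. c_0 = -4, c_1 = -1, c_2 = -2


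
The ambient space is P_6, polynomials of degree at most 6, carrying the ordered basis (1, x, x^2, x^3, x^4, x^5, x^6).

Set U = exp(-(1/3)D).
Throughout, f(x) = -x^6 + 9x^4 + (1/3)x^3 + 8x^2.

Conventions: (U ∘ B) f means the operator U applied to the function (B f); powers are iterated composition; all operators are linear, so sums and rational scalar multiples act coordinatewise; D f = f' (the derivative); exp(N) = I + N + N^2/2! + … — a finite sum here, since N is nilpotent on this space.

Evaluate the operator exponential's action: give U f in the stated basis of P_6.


order-1 term: 2x^5 - 12x^3 - (1/3)x^2 - (16/3)x
order-2 term: -(5/3)x^4 + 6x^2 + (1/9)x + 8/9
order-3 term: (20/27)x^3 - (4/3)x - 1/81
order-4 term: -(5/27)x^2 + 1/9
order-5 term: (2/81)x
order-6 term: -1/729
the series for exp(-(1/3)D) f terminates at order 6
exp(-(1/3)D) f = -x^6 + 2x^5 + (22/3)x^4 - (295/27)x^3 + (364/27)x^2 - (529/81)x + 719/729

g(x) = -x^6 + 2x^5 + (22/3)x^4 - (295/27)x^3 + (364/27)x^2 - (529/81)x + 719/729


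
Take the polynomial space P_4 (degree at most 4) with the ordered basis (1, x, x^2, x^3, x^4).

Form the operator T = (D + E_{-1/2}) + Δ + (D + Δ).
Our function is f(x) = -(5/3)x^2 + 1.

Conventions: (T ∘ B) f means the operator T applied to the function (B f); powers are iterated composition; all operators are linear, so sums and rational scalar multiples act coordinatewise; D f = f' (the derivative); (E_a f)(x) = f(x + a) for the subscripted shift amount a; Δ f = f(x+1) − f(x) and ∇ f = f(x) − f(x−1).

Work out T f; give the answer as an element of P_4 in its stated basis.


D f = -(10/3)x
E_{-1/2} f = -(5/3)x^2 + (5/3)x + 7/12
(D + E_{-1/2}) f = -(5/3)x^2 - (5/3)x + 7/12
Δ f = -(10/3)x - 5/3
D f = -(10/3)x
Δ f = -(10/3)x - 5/3
(D + Δ) f = -(20/3)x - 5/3
((D + E_{-1/2}) + Δ + (D + Δ)) f = -(5/3)x^2 - (35/3)x - 11/4

the image equals g(x) = -(5/3)x^2 - (35/3)x - 11/4


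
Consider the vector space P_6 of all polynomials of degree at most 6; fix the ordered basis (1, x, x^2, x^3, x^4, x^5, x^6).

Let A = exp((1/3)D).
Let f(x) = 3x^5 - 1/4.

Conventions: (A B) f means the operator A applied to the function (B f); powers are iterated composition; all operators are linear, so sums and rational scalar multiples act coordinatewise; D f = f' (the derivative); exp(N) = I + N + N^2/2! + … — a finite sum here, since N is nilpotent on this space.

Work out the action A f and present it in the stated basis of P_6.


order-1 term: 5x^4
order-2 term: (10/3)x^3
order-3 term: (10/9)x^2
order-4 term: (5/27)x
order-5 term: 1/81
the series for exp((1/3)D) f terminates at order 5
exp((1/3)D) f = 3x^5 + 5x^4 + (10/3)x^3 + (10/9)x^2 + (5/27)x - 77/324

the image equals g(x) = 3x^5 + 5x^4 + (10/3)x^3 + (10/9)x^2 + (5/27)x - 77/324


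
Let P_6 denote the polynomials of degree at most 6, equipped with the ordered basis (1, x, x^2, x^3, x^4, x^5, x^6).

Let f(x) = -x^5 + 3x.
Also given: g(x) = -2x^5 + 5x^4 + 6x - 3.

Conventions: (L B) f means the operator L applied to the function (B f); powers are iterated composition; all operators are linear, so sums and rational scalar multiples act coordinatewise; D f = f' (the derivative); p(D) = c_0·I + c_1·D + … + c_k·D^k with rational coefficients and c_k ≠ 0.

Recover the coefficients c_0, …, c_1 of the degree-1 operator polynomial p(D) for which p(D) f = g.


p(D) = 2·I − D, i.e. c_0 = 2, c_1 = -1

D^0 f = -x^5 + 3x
D^1 f = -5x^4 + 3
matching coefficients of g against c_0 f + c_1 Df + … from the top degree down determines the c_i
solution: c_0 = 2, c_1 = -1


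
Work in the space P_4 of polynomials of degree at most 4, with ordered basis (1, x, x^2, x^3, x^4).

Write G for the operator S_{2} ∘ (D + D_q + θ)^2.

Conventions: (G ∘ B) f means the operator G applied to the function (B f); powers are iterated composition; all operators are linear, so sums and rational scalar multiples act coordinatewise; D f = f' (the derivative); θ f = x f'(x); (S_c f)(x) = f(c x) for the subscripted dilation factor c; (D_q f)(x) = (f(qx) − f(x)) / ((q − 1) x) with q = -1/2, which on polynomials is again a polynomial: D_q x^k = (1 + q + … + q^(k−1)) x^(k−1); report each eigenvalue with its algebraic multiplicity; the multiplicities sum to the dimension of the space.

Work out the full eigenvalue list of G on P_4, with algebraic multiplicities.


λ = 0 (multiplicity 1), λ = 2 (multiplicity 1), λ = 16 (multiplicity 1), λ = 72 (multiplicity 1), λ = 256 (multiplicity 1)

image of 1: 0
image of x: 2x + 2
image of x^2: 16x^2 + 15x + 5
image of x^3: 72x^3 + 75x^2 + (75/4)x
image of x^4: 256x^4 + 259x^3 + (555/8)x^2
the matrix is upper triangular; its diagonal is (0, 2, 16, 72, 256)
for a triangular matrix the eigenvalues are the diagonal entries, with algebraic multiplicity their repetition count


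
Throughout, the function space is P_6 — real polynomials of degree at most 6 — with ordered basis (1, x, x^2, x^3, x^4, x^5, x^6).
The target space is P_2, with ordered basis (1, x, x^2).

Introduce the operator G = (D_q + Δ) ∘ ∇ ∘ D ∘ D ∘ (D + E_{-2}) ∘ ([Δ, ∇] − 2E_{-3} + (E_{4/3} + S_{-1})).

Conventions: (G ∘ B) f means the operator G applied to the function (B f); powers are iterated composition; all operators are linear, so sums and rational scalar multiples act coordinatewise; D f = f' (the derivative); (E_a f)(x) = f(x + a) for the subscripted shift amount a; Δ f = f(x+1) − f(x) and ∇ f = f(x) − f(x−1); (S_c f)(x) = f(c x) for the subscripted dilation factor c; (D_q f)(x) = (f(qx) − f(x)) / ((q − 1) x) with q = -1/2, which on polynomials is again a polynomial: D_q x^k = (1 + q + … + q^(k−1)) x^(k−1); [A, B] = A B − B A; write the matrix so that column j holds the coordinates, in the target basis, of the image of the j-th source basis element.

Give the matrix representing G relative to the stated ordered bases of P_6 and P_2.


the matrix is [[0, 0, 0, 0, 0, 2360, -24880]; [0, 0, 0, 0, 0, -300, 6600]; [0, 0, 0, 0, 0, 0, 0]] (rows listed top to bottom)

image of 1: 0
image of x: 0
image of x^2: 0
image of x^3: 0
image of x^4: 0
image of x^5: -300x + 2360
image of x^6: 6600x - 24880
each image's coordinates form column j of the matrix


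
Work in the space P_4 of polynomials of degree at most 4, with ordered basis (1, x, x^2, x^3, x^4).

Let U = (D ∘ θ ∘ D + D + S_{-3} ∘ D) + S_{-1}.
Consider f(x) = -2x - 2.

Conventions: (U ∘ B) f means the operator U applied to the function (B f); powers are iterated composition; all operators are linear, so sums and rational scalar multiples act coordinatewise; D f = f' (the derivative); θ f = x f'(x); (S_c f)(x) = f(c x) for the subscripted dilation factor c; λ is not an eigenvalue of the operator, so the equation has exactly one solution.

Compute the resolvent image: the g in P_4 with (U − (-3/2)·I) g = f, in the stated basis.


the result is g(x) = -4x + 12/5

write g with unknown coordinates in the stated basis and equate coefficients in (U − (-3/2)·I) g = f
solving from the highest basis element down gives g = -4x + 12/5
check: U g = 4x - 28/5
so U g − (-3/2)·g = -2x - 2 = f ✓


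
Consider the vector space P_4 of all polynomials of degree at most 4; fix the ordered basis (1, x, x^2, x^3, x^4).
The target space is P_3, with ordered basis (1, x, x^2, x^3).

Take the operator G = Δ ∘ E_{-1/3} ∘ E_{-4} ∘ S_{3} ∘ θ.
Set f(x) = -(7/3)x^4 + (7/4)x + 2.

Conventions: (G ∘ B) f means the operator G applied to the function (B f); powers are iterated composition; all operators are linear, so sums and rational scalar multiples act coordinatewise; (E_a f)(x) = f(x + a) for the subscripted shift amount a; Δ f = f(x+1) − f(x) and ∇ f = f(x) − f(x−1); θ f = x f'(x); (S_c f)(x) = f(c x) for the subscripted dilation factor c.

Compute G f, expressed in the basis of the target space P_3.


the image equals g(x) = -3024x^3 + 34776x^2 - 134064x + 692965/4

θ f = -(28/3)x^4 + (7/4)x
S_{3} θ f = -756x^4 + (21/4)x
E_{-4} S_{3} θ f = -756x^4 + 12096x^3 - 72576x^2 + (774165/4)x - 193557
E_{-1/3} E_{-4} S_{3} θ f = -756x^4 + 13104x^3 - 85176x^2 + (984277/4)x - 3199105/12
Δ (E_{-1/3} ∘ E_{-4} ∘ S_{3}) θ f = -3024x^3 + 34776x^2 - 134064x + 692965/4


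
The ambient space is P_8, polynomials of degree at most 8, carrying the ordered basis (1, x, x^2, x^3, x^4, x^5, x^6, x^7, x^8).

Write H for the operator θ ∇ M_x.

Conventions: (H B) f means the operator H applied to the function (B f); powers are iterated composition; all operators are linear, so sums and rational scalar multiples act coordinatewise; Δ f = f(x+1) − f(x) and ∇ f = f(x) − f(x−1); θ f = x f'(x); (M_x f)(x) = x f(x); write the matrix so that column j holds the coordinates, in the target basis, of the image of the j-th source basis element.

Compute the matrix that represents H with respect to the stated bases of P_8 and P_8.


the matrix is [[0, 0, 0, 0, 0, 0, 0, 0, 0]; [0, 2, -3, 4, -5, 6, -7, 8, -9]; [0, 0, 6, -12, 20, -30, 42, -56, 72]; [0, 0, 0, 12, -30, 60, -105, 168, -252]; [0, 0, 0, 0, 20, -60, 140, -280, 504]; [0, 0, 0, 0, 0, 30, -105, 280, -630]; [0, 0, 0, 0, 0, 0, 42, -168, 504]; [0, 0, 0, 0, 0, 0, 0, 56, -252]; [0, 0, 0, 0, 0, 0, 0, 0, 72]] (rows listed top to bottom)

image of 1: 0
image of x: 2x
image of x^2: 6x^2 - 3x
image of x^3: 12x^3 - 12x^2 + 4x
image of x^4: 20x^4 - 30x^3 + 20x^2 - 5x
image of x^5: 30x^5 - 60x^4 + 60x^3 - 30x^2 + 6x
image of x^6: 42x^6 - 105x^5 + 140x^4 - 105x^3 + 42x^2 - 7x
image of x^7: 56x^7 - 168x^6 + 280x^5 - 280x^4 + 168x^3 - 56x^2 + 8x
image of x^8: 72x^8 - 252x^7 + 504x^6 - 630x^5 + 504x^4 - 252x^3 + 72x^2 - 9x
each image's coordinates form column j of the matrix


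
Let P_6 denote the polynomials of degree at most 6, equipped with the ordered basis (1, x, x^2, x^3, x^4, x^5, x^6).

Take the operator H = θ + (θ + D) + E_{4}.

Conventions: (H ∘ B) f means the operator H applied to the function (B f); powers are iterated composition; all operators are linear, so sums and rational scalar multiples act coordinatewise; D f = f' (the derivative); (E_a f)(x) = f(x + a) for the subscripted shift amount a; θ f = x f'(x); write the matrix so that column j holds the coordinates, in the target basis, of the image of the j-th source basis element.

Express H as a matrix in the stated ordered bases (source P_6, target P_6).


image of 1: 1
image of x: 3x + 5
image of x^2: 5x^2 + 10x + 16
image of x^3: 7x^3 + 15x^2 + 48x + 64
image of x^4: 9x^4 + 20x^3 + 96x^2 + 256x + 256
image of x^5: 11x^5 + 25x^4 + 160x^3 + 640x^2 + 1280x + 1024
image of x^6: 13x^6 + 30x^5 + 240x^4 + 1280x^3 + 3840x^2 + 6144x + 4096
each image's coordinates form column j of the matrix

the matrix is [[1, 5, 16, 64, 256, 1024, 4096]; [0, 3, 10, 48, 256, 1280, 6144]; [0, 0, 5, 15, 96, 640, 3840]; [0, 0, 0, 7, 20, 160, 1280]; [0, 0, 0, 0, 9, 25, 240]; [0, 0, 0, 0, 0, 11, 30]; [0, 0, 0, 0, 0, 0, 13]] (rows listed top to bottom)


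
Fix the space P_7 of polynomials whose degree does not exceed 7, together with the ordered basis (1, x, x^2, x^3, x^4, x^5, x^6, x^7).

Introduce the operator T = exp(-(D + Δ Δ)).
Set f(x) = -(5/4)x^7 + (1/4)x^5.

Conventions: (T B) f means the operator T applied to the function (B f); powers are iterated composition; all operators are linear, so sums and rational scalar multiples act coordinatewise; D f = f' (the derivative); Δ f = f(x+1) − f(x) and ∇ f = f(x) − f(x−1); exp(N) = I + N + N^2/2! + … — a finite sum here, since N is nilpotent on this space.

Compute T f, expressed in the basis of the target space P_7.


order-1 term: (35/4)x^6 + (105/2)x^5 + (1045/4)x^4 + (1215/2)x^3 + (1545/2)x^2 + 525x + 150
order-2 term: -(105/4)x^5 - (525/2)x^4 - (3145/2)x^3 - (9945/2)x^2 - 8355x - 5745
order-3 term: (175/4)x^4 + 525x^3 + (6295/2)x^2 + (18345/2)x + 21465/2
order-4 term: -(175/4)x^3 - 525x^2 - (10495/4)x - 9615/2
order-5 term: (105/4)x^2 + (525/2)x + 3149/4
order-6 term: -(35/4)x - 105/2
order-7 term: 5/4
the series for exp(-(D + Δ Δ)) f terminates at order 7
exp(-(D + Δ Δ)) f = -(5/4)x^7 + (35/4)x^6 + (53/2)x^5 + (85/2)x^4 - (1935/4)x^3 - (6205/4)x^2 - (2055/2)x + 1066

the result is g(x) = -(5/4)x^7 + (35/4)x^6 + (53/2)x^5 + (85/2)x^4 - (1935/4)x^3 - (6205/4)x^2 - (2055/2)x + 1066


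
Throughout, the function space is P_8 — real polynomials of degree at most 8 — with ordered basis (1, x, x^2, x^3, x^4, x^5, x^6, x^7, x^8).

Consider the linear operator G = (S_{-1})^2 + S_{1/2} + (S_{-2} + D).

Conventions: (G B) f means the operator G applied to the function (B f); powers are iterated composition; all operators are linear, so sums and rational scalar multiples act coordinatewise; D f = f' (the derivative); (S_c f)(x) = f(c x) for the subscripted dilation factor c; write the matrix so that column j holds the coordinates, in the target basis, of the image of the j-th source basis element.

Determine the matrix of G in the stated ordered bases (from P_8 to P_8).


image of 1: 3
image of x: -(1/2)x + 1
image of x^2: (21/4)x^2 + 2x
image of x^3: -(55/8)x^3 + 3x^2
image of x^4: (273/16)x^4 + 4x^3
image of x^5: -(991/32)x^5 + 5x^4
image of x^6: (4161/64)x^6 + 6x^5
image of x^7: -(16255/128)x^7 + 7x^6
image of x^8: (65793/256)x^8 + 8x^7
each image's coordinates form column j of the matrix

the matrix is [[3, 1, 0, 0, 0, 0, 0, 0, 0]; [0, -1/2, 2, 0, 0, 0, 0, 0, 0]; [0, 0, 21/4, 3, 0, 0, 0, 0, 0]; [0, 0, 0, -55/8, 4, 0, 0, 0, 0]; [0, 0, 0, 0, 273/16, 5, 0, 0, 0]; [0, 0, 0, 0, 0, -991/32, 6, 0, 0]; [0, 0, 0, 0, 0, 0, 4161/64, 7, 0]; [0, 0, 0, 0, 0, 0, 0, -16255/128, 8]; [0, 0, 0, 0, 0, 0, 0, 0, 65793/256]] (rows listed top to bottom)


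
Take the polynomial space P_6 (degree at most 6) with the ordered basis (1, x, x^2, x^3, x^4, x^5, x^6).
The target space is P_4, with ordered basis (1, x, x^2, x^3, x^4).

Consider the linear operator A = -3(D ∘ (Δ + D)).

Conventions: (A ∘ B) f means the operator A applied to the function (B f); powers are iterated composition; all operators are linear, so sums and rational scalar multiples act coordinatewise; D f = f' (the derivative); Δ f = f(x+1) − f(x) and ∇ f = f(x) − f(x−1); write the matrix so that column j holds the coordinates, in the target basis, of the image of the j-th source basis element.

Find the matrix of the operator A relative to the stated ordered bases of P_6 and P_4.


image of 1: 0
image of x: 0
image of x^2: -12
image of x^3: -36x - 9
image of x^4: -72x^2 - 36x - 12
image of x^5: -120x^3 - 90x^2 - 60x - 15
image of x^6: -180x^4 - 180x^3 - 180x^2 - 90x - 18
each image's coordinates form column j of the matrix

the matrix is [[0, 0, -12, -9, -12, -15, -18]; [0, 0, 0, -36, -36, -60, -90]; [0, 0, 0, 0, -72, -90, -180]; [0, 0, 0, 0, 0, -120, -180]; [0, 0, 0, 0, 0, 0, -180]] (rows listed top to bottom)


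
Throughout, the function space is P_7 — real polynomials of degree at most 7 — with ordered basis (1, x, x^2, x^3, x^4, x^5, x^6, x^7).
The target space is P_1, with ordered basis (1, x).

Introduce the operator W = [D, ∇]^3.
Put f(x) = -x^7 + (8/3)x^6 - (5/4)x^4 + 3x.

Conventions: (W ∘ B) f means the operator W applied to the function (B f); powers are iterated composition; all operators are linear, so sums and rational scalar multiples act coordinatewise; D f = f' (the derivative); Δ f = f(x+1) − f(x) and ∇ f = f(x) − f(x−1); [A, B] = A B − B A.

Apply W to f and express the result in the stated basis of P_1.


∇ f = -7x^6 + 37x^5 - 75x^4 + (250/3)x^3 - (107/2)x^2 + 18x + 7/12
D ∇ f = -42x^5 + 185x^4 - 300x^3 + 250x^2 - 107x + 18
D f = -7x^6 + 16x^5 - 5x^3 + 3
∇ D f = -42x^5 + 185x^4 - 300x^3 + 250x^2 - 107x + 18
[D, ∇] f = 0
∇ [D, ∇] f = 0
D ∇ [D, ∇] f = 0
D [D, ∇] f = 0
∇ D [D, ∇] f = 0
[D, ∇] [D, ∇] f = 0
∇ [D, ∇] [D, ∇] f = 0
D ∇ [D, ∇] [D, ∇] f = 0
D [D, ∇] [D, ∇] f = 0
∇ D [D, ∇] [D, ∇] f = 0
[D, ∇] [D, ∇] [D, ∇] f = 0

g(x) = 0


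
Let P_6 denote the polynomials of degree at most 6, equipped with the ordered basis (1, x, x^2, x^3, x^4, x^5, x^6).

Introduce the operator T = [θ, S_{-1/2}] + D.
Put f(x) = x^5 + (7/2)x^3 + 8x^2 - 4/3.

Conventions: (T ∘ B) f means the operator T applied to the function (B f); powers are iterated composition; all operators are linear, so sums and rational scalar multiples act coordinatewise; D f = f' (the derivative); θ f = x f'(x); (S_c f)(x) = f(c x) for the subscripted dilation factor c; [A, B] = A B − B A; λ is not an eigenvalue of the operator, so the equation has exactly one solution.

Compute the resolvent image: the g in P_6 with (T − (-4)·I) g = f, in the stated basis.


the image equals g(x) = (1/4)x^5 - (5/16)x^4 + (19/16)x^3 + (71/64)x^2 - (71/128)x - 299/1536

write g with unknown coordinates in the stated basis and equate coefficients in (T − (-4)·I) g = f
solving from the highest basis element down gives g = (1/4)x^5 - (5/16)x^4 + (19/16)x^3 + (71/64)x^2 - (71/128)x - 299/1536
check: T g = (5/4)x^4 - (5/4)x^3 + (57/16)x^2 + (71/32)x - 71/128
so T g − (-4)·g = x^5 + (7/2)x^3 + 8x^2 - 4/3 = f ✓


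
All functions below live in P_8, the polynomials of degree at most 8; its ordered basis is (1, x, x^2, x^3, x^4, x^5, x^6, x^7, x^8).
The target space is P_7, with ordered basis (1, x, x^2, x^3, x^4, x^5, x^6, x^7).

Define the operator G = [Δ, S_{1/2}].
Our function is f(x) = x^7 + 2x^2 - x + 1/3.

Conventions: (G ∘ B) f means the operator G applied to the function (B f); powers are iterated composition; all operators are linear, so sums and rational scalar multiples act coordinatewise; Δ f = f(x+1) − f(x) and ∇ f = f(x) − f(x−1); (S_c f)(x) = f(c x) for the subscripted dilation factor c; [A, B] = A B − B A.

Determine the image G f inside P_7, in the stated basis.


g(x) = -(7/128)x^6 - (63/128)x^5 - (245/128)x^4 - (525/128)x^3 - (651/128)x^2 - (569/128)x - 255/128

S_{1/2} f = (1/128)x^7 + (1/2)x^2 - (1/2)x + 1/3
Δ S_{1/2} f = (7/128)x^6 + (21/128)x^5 + (35/128)x^4 + (35/128)x^3 + (21/128)x^2 + (135/128)x + 1/128
Δ f = 7x^6 + 21x^5 + 35x^4 + 35x^3 + 21x^2 + 11x + 2
S_{1/2} Δ f = (7/64)x^6 + (21/32)x^5 + (35/16)x^4 + (35/8)x^3 + (21/4)x^2 + (11/2)x + 2
[Δ, S_{1/2}] f = -(7/128)x^6 - (63/128)x^5 - (245/128)x^4 - (525/128)x^3 - (651/128)x^2 - (569/128)x - 255/128


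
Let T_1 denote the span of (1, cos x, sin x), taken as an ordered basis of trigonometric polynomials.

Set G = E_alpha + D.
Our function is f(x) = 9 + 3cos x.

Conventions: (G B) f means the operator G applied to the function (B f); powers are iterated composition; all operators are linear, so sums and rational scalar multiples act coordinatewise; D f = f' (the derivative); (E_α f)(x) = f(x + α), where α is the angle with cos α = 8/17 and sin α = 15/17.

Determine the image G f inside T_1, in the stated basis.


E_alpha f = 9 + (24/17)cos x - (45/17)sin x
D f = -3sin x
(E_alpha + D) f = 9 + (24/17)cos x - (96/17)sin x

g(x) = 9 + (24/17)cos x - (96/17)sin x


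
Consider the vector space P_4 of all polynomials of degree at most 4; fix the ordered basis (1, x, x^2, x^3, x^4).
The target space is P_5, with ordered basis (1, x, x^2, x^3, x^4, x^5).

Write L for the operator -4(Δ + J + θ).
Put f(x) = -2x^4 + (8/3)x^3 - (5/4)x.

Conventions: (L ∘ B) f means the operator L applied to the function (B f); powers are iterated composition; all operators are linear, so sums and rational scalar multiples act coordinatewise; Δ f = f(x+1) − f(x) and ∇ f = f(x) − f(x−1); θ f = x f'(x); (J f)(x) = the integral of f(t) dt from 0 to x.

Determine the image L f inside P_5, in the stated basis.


the image equals g(x) = (8/5)x^5 + (88/3)x^4 + (37/2)x^2 + 5x + 7/3

Δ f = -8x^3 - 4x^2 - 7/12
J f = -(2/5)x^5 + (2/3)x^4 - (5/8)x^2
θ f = -8x^4 + 8x^3 - (5/4)x
(Δ + J + θ) f = -(2/5)x^5 - (22/3)x^4 - (37/8)x^2 - (5/4)x - 7/12
(-4(Δ + J + θ)) f = (8/5)x^5 + (88/3)x^4 + (37/2)x^2 + 5x + 7/3


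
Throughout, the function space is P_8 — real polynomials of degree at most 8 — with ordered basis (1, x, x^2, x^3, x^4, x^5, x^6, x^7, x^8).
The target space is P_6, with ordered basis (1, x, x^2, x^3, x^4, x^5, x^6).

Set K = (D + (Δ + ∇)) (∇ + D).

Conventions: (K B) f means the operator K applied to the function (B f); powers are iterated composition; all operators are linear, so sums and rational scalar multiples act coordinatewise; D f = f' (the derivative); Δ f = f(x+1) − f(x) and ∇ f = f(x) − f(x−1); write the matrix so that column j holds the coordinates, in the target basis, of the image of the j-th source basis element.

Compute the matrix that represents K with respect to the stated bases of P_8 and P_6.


image of 1: 0
image of x: 0
image of x^2: 12
image of x^3: 36x - 9
image of x^4: 72x^2 - 36x + 28
image of x^5: 120x^3 - 90x^2 + 140x - 35
image of x^6: 180x^4 - 180x^3 + 420x^2 - 210x + 82
image of x^7: 252x^5 - 315x^4 + 980x^3 - 735x^2 + 574x - 133
image of x^8: 336x^6 - 504x^5 + 1960x^4 - 1960x^3 + 2296x^2 - 1064x + 280
each image's coordinates form column j of the matrix

the matrix is [[0, 0, 12, -9, 28, -35, 82, -133, 280]; [0, 0, 0, 36, -36, 140, -210, 574, -1064]; [0, 0, 0, 0, 72, -90, 420, -735, 2296]; [0, 0, 0, 0, 0, 120, -180, 980, -1960]; [0, 0, 0, 0, 0, 0, 180, -315, 1960]; [0, 0, 0, 0, 0, 0, 0, 252, -504]; [0, 0, 0, 0, 0, 0, 0, 0, 336]] (rows listed top to bottom)


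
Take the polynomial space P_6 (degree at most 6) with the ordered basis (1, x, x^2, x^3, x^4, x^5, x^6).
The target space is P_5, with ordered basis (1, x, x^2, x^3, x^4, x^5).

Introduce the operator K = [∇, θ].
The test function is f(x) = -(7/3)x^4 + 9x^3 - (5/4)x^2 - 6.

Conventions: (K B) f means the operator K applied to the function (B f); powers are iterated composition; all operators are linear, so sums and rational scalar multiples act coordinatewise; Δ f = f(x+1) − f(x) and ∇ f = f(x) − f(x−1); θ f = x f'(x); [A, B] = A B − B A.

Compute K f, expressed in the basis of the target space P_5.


the image equals g(x) = -(28/3)x^3 + 55x^2 - (169/2)x + 233/6

θ f = -(28/3)x^4 + 27x^3 - (5/2)x^2
∇ θ f = -(112/3)x^3 + 137x^2 - (370/3)x + 233/6
∇ f = -(28/3)x^3 + 41x^2 - (233/6)x + 151/12
θ ∇ f = -28x^3 + 82x^2 - (233/6)x
[∇, θ] f = -(28/3)x^3 + 55x^2 - (169/2)x + 233/6


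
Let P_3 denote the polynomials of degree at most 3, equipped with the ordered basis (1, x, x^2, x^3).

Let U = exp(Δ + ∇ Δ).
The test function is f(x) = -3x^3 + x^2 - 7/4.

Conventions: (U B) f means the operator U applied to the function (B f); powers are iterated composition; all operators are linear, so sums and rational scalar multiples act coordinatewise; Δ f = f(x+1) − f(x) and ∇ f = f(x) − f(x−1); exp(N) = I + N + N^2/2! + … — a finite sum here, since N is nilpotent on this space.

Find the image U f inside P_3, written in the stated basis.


the image equals g(x) = -3x^3 - 8x^2 - 34x - 123/4

order-1 term: -9x^2 - 25x
order-2 term: -9x - 26
order-3 term: -3
the series for exp(Δ + ∇ Δ) f terminates at order 3
exp(Δ + ∇ Δ) f = -3x^3 - 8x^2 - 34x - 123/4


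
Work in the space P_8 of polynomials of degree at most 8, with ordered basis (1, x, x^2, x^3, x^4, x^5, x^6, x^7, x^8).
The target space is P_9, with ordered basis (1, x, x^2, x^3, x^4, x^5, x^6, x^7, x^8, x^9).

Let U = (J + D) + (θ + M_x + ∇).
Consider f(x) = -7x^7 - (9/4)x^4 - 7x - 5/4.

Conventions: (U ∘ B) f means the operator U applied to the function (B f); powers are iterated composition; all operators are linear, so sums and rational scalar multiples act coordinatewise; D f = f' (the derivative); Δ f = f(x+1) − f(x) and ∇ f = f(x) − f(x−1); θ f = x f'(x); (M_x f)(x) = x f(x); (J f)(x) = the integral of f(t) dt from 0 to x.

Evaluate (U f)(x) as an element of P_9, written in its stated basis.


J f = -(7/8)x^8 - (9/20)x^5 - (7/2)x^2 - (5/4)x
D f = -49x^6 - 9x^3 - 7
(J + D) f = -(7/8)x^8 - 49x^6 - (9/20)x^5 - 9x^3 - (7/2)x^2 - (5/4)x - 7
θ f = -49x^7 - 9x^4 - 7x
M_x f = -7x^8 - (9/4)x^5 - 7x^2 - (5/4)x
∇ f = -49x^6 + 147x^5 - 245x^4 + 236x^3 - (267/2)x^2 + 40x - 47/4
(θ + M_x + ∇) f = -7x^8 - 49x^7 - 49x^6 + (579/4)x^5 - 254x^4 + 236x^3 - (281/2)x^2 + (127/4)x - 47/4
((J + D) + (θ + M_x + ∇)) f = -(63/8)x^8 - 49x^7 - 98x^6 + (1443/10)x^5 - 254x^4 + 227x^3 - 144x^2 + (61/2)x - 75/4

the image equals g(x) = -(63/8)x^8 - 49x^7 - 98x^6 + (1443/10)x^5 - 254x^4 + 227x^3 - 144x^2 + (61/2)x - 75/4


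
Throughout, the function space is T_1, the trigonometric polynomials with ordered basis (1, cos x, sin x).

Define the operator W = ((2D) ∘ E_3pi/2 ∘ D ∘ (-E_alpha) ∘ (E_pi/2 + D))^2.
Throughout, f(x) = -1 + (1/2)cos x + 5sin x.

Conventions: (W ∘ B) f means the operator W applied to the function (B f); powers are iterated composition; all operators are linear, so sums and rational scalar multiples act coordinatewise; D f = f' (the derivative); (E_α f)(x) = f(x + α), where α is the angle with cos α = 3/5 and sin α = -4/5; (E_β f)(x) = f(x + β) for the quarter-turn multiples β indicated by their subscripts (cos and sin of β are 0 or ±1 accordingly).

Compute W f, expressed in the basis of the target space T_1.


the result is g(x) = -(1976/25)cos x - (368/25)sin x

E_pi/2 f = -1 + 5cos x - (1/2)sin x
D f = 5cos x - (1/2)sin x
(E_pi/2 + D) f = -1 + 10cos x - sin x
E_alpha (E_pi/2 + D) f = -1 + (34/5)cos x + (37/5)sin x
(-E_alpha) (E_pi/2 + D) f = 1 - (34/5)cos x - (37/5)sin x
D (-E_alpha) (E_pi/2 + D) f = -(37/5)cos x + (34/5)sin x
E_3pi/2 D (-E_alpha) (E_pi/2 + D) f = -(34/5)cos x - (37/5)sin x
D E_3pi/2 D (-E_alpha) (E_pi/2 + D) f = -(37/5)cos x + (34/5)sin x
(2D) E_3pi/2 D (-E_alpha) (E_pi/2 + D) f = -(74/5)cos x + (68/5)sin x
E_pi/2 ((2D) ∘ E_3pi/2 ∘ D ∘ (-E_alpha) ∘ (E_pi/2 + D)) f = (68/5)cos x + (74/5)sin x
D ((2D) ∘ E_3pi/2 ∘ D ∘ (-E_alpha) ∘ (E_pi/2 + D)) f = (68/5)cos x + (74/5)sin x
(E_pi/2 + D) ((2D) ∘ E_3pi/2 ∘ D ∘ (-E_alpha) ∘ (E_pi/2 + D)) f = (136/5)cos x + (148/5)sin x
E_alpha (E_pi/2 + D) ((2D) ∘ E_3pi/2 ∘ D ∘ (-E_alpha) ∘ (E_pi/2 + D)) f = -(184/25)cos x + (988/25)sin x
(-E_alpha) (E_pi/2 + D) ((2D) ∘ E_3pi/2 ∘ D ∘ (-E_alpha) ∘ (E_pi/2 + D)) f = (184/25)cos x - (988/25)sin x
D (-E_alpha) (E_pi/2 + D) ((2D) ∘ E_3pi/2 ∘ D ∘ (-E_alpha) ∘ (E_pi/2 + D)) f = -(988/25)cos x - (184/25)sin x
E_3pi/2 D (-E_alpha) (E_pi/2 + D) ((2D) ∘ E_3pi/2 ∘ D ∘ (-E_alpha) ∘ (E_pi/2 + D)) f = (184/25)cos x - (988/25)sin x
D E_3pi/2 D (-E_alpha) (E_pi/2 + D) ((2D) ∘ E_3pi/2 ∘ D ∘ (-E_alpha) ∘ (E_pi/2 + D)) f = -(988/25)cos x - (184/25)sin x
(2D) E_3pi/2 D (-E_alpha) (E_pi/2 + D) ((2D) ∘ E_3pi/2 ∘ D ∘ (-E_alpha) ∘ (E_pi/2 + D)) f = -(1976/25)cos x - (368/25)sin x


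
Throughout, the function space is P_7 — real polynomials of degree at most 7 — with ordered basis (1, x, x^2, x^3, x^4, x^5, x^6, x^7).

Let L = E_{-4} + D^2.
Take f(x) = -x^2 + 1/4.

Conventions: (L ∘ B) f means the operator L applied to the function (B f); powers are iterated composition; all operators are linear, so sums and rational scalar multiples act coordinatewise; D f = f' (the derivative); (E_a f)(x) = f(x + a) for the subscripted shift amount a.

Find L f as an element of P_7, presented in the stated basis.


g(x) = -x^2 + 8x - 71/4

E_{-4} f = -x^2 + 8x - 63/4
D f = -2x
D D f = -2
(E_{-4} + D^2) f = -x^2 + 8x - 71/4


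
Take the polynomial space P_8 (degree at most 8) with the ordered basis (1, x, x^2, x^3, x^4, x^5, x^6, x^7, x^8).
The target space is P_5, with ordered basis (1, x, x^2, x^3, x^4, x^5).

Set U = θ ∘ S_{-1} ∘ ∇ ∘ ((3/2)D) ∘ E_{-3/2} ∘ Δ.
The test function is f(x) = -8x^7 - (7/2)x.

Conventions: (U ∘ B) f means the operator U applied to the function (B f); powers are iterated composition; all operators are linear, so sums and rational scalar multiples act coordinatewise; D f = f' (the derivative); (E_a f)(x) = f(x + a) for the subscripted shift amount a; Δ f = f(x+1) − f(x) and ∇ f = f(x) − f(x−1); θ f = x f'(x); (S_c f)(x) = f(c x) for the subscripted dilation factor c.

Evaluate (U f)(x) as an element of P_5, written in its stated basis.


the image equals g(x) = -10080x^4 - 45360x^3 - 73080x^2 - 41580x

Δ f = -56x^6 - 168x^5 - 280x^4 - 280x^3 - 168x^2 - 56x - 23/2
E_{-3/2} Δ f = -56x^6 + 336x^5 - 910x^4 + 1400x^3 - (2541/2)x^2 + 637x - 1121/8
D (E_{-3/2} ∘ Δ) f = -336x^5 + 1680x^4 - 3640x^3 + 4200x^2 - 2541x + 637
((3/2)D) (E_{-3/2} ∘ Δ) f = -504x^5 + 2520x^4 - 5460x^3 + 6300x^2 - (7623/2)x + 1911/2
∇ (((3/2)D) ∘ E_{-3/2} ∘ Δ) f = -2520x^4 + 15120x^3 - 36540x^2 + 41580x - 37191/2
S_{-1} ∇ (((3/2)D) ∘ E_{-3/2} ∘ Δ) f = -2520x^4 - 15120x^3 - 36540x^2 - 41580x - 37191/2
θ S_{-1} ∇ (((3/2)D) ∘ E_{-3/2} ∘ Δ) f = -10080x^4 - 45360x^3 - 73080x^2 - 41580x


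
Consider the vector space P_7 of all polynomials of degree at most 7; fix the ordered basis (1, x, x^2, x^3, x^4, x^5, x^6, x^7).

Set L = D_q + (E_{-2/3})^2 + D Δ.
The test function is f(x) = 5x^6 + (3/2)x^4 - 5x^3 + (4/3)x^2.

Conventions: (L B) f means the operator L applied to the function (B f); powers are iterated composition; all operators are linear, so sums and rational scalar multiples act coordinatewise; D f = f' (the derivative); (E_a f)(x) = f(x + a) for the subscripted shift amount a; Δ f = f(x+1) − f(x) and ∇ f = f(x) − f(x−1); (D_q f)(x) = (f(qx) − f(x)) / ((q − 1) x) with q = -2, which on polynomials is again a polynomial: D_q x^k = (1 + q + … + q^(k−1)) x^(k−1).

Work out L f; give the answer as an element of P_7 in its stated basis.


D_q f = -105x^5 - (15/2)x^3 - 15x^2 - (4/3)x
E_{-2/3} f = 5x^6 - 20x^5 + (209/6)x^4 - (1043/27)x^3 + (814/27)x^2 - (1148/81)x + 2048/729
E_{-2/3} E_{-2/3} f = 5x^6 - 40x^5 + (809/6)x^4 - (6751/27)x^3 + (7408/27)x^2 - (13840/81)x + 34304/729
Δ f = 30x^5 + 75x^4 + 106x^3 + 69x^2 + (71/3)x + 17/6
D Δ f = 150x^4 + 300x^3 + 318x^2 + 138x + 71/3
(D_q + (E_{-2/3})^2 + D Δ) f = 5x^6 - 145x^5 + (1709/6)x^4 + (2293/54)x^3 + (15589/27)x^2 - (2770/81)x + 51557/729

g(x) = 5x^6 - 145x^5 + (1709/6)x^4 + (2293/54)x^3 + (15589/27)x^2 - (2770/81)x + 51557/729


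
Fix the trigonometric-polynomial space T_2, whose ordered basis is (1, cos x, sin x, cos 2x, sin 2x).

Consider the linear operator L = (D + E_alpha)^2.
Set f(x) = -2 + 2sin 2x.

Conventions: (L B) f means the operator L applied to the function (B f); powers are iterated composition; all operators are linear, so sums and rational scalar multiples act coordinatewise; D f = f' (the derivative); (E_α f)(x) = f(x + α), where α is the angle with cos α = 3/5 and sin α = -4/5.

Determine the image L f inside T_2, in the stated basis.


the result is g(x) = -2 - (728/625)cos 2x - (1254/625)sin 2x

D f = 4cos 2x
E_alpha f = -2 - (48/25)cos 2x - (14/25)sin 2x
(D + E_alpha) f = -2 + (52/25)cos 2x - (14/25)sin 2x
D (D + E_alpha) f = -(28/25)cos 2x - (104/25)sin 2x
E_alpha (D + E_alpha) f = -2 - (28/625)cos 2x + (1346/625)sin 2x
(D + E_alpha) (D + E_alpha) f = -2 - (728/625)cos 2x - (1254/625)sin 2x


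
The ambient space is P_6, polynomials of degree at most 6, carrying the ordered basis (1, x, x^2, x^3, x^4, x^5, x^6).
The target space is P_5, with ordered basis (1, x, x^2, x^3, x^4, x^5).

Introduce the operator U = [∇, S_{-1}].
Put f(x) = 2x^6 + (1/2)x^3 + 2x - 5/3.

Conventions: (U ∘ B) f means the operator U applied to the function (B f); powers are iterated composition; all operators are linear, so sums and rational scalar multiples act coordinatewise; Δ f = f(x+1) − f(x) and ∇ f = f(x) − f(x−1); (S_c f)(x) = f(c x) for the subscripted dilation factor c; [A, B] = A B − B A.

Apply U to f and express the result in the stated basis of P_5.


the result is g(x) = 24x^5 + 80x^3 - 3x^2 + 24x - 5

S_{-1} f = 2x^6 - (1/2)x^3 - 2x - 5/3
∇ S_{-1} f = 12x^5 - 30x^4 + 40x^3 - (63/2)x^2 + (27/2)x - 9/2
∇ f = 12x^5 - 30x^4 + 40x^3 - (57/2)x^2 + (21/2)x + 1/2
S_{-1} ∇ f = -12x^5 - 30x^4 - 40x^3 - (57/2)x^2 - (21/2)x + 1/2
[∇, S_{-1}] f = 24x^5 + 80x^3 - 3x^2 + 24x - 5


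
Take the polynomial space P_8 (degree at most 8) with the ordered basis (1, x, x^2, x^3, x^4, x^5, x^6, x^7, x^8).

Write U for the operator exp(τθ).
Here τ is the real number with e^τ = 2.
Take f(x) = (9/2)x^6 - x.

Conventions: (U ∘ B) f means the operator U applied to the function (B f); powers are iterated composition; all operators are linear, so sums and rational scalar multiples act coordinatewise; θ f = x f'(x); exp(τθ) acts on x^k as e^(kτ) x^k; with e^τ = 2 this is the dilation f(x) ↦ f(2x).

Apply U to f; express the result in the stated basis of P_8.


g(x) = 288x^6 - 2x

exp(τθ) x^k = e^(kτ) x^k; with e^τ = 2 this sends x^k to 2^k x^k
x ↦ 2 x
x^6 ↦ 64 x^6
applying this coordinatewise to f: exp(τθ) f = 288x^6 - 2x


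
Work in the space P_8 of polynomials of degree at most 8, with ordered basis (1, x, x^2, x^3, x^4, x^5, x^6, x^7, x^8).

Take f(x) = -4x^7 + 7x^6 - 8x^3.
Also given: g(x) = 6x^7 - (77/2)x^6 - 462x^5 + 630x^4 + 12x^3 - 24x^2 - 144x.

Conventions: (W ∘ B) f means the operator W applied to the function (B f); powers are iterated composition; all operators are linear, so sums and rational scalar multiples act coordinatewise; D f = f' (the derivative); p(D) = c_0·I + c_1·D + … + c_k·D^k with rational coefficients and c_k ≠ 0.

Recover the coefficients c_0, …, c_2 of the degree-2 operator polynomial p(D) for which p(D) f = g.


D^0 f = -4x^7 + 7x^6 - 8x^3
D^1 f = -28x^6 + 42x^5 - 24x^2
D^2 f = -168x^5 + 210x^4 - 48x
matching coefficients of g against c_0 f + c_1 Df + … from the top degree down determines the c_i
solution: c_0 = -3/2, c_1 = 1, c_2 = 3

c_0 = -3/2, c_1 = 1, c_2 = 3


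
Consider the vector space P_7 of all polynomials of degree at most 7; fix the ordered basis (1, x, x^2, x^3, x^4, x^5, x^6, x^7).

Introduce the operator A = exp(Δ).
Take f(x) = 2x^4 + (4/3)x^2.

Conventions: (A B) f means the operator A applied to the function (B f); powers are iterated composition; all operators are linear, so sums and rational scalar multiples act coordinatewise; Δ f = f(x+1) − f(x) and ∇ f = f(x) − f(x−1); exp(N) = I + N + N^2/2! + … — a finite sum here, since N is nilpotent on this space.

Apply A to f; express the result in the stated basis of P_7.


order-1 term: 8x^3 + 12x^2 + (32/3)x + 10/3
order-2 term: 12x^2 + 24x + 46/3
order-3 term: 8x + 12
order-4 term: 2
the series for exp(Δ) f terminates at order 4
exp(Δ) f = 2x^4 + 8x^3 + (76/3)x^2 + (128/3)x + 98/3

g(x) = 2x^4 + 8x^3 + (76/3)x^2 + (128/3)x + 98/3
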